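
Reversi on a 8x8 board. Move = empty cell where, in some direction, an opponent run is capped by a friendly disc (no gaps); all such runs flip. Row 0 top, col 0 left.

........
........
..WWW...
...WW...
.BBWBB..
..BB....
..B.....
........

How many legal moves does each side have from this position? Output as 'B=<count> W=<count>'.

-- B to move --
(1,1): flips 2 -> legal
(1,2): flips 2 -> legal
(1,3): flips 3 -> legal
(1,4): flips 2 -> legal
(1,5): flips 2 -> legal
(2,1): no bracket -> illegal
(2,5): flips 2 -> legal
(3,1): no bracket -> illegal
(3,2): no bracket -> illegal
(3,5): no bracket -> illegal
(5,4): no bracket -> illegal
B mobility = 6
-- W to move --
(3,0): no bracket -> illegal
(3,1): no bracket -> illegal
(3,2): no bracket -> illegal
(3,5): no bracket -> illegal
(3,6): no bracket -> illegal
(4,0): flips 2 -> legal
(4,6): flips 2 -> legal
(5,0): no bracket -> illegal
(5,1): flips 1 -> legal
(5,4): flips 1 -> legal
(5,5): flips 1 -> legal
(5,6): flips 1 -> legal
(6,1): flips 1 -> legal
(6,3): flips 1 -> legal
(6,4): no bracket -> illegal
(7,1): no bracket -> illegal
(7,2): no bracket -> illegal
(7,3): no bracket -> illegal
W mobility = 8

Answer: B=6 W=8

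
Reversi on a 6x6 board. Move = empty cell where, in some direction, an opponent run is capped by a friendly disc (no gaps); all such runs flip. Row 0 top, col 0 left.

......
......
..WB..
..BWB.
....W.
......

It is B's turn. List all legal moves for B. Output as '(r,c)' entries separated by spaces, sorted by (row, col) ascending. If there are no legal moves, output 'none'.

(1,1): no bracket -> illegal
(1,2): flips 1 -> legal
(1,3): no bracket -> illegal
(2,1): flips 1 -> legal
(2,4): no bracket -> illegal
(3,1): no bracket -> illegal
(3,5): no bracket -> illegal
(4,2): no bracket -> illegal
(4,3): flips 1 -> legal
(4,5): no bracket -> illegal
(5,3): no bracket -> illegal
(5,4): flips 1 -> legal
(5,5): no bracket -> illegal

Answer: (1,2) (2,1) (4,3) (5,4)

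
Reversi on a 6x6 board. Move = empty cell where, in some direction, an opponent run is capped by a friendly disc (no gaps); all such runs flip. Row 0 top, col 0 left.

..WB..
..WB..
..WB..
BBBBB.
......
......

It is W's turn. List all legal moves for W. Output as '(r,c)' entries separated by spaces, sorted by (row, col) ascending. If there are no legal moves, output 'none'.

(0,4): flips 2 -> legal
(1,4): flips 1 -> legal
(2,0): no bracket -> illegal
(2,1): no bracket -> illegal
(2,4): flips 2 -> legal
(2,5): no bracket -> illegal
(3,5): no bracket -> illegal
(4,0): flips 1 -> legal
(4,1): no bracket -> illegal
(4,2): flips 1 -> legal
(4,3): no bracket -> illegal
(4,4): flips 1 -> legal
(4,5): flips 2 -> legal

Answer: (0,4) (1,4) (2,4) (4,0) (4,2) (4,4) (4,5)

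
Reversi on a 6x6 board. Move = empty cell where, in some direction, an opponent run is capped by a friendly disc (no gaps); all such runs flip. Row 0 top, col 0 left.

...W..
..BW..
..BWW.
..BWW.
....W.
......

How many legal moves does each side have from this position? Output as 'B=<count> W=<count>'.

-- B to move --
(0,2): no bracket -> illegal
(0,4): flips 1 -> legal
(1,4): flips 2 -> legal
(1,5): no bracket -> illegal
(2,5): flips 2 -> legal
(3,5): flips 2 -> legal
(4,2): no bracket -> illegal
(4,3): no bracket -> illegal
(4,5): flips 2 -> legal
(5,3): no bracket -> illegal
(5,4): no bracket -> illegal
(5,5): flips 2 -> legal
B mobility = 6
-- W to move --
(0,1): flips 1 -> legal
(0,2): no bracket -> illegal
(1,1): flips 2 -> legal
(2,1): flips 2 -> legal
(3,1): flips 2 -> legal
(4,1): flips 1 -> legal
(4,2): no bracket -> illegal
(4,3): no bracket -> illegal
W mobility = 5

Answer: B=6 W=5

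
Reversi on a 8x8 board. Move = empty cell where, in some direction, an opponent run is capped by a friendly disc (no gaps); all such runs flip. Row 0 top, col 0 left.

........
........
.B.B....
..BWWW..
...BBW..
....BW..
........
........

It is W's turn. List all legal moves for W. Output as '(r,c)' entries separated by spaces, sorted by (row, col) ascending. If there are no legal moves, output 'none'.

Answer: (1,2) (1,3) (3,1) (4,2) (5,2) (5,3) (6,3) (6,4)

Derivation:
(1,0): no bracket -> illegal
(1,1): no bracket -> illegal
(1,2): flips 1 -> legal
(1,3): flips 1 -> legal
(1,4): no bracket -> illegal
(2,0): no bracket -> illegal
(2,2): no bracket -> illegal
(2,4): no bracket -> illegal
(3,0): no bracket -> illegal
(3,1): flips 1 -> legal
(4,1): no bracket -> illegal
(4,2): flips 2 -> legal
(5,2): flips 1 -> legal
(5,3): flips 3 -> legal
(6,3): flips 1 -> legal
(6,4): flips 2 -> legal
(6,5): no bracket -> illegal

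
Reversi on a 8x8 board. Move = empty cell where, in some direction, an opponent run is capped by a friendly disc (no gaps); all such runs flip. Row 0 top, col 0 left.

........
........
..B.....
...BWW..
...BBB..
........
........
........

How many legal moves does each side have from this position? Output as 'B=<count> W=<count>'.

-- B to move --
(2,3): flips 1 -> legal
(2,4): flips 1 -> legal
(2,5): flips 2 -> legal
(2,6): flips 1 -> legal
(3,6): flips 2 -> legal
(4,6): no bracket -> illegal
B mobility = 5
-- W to move --
(1,1): no bracket -> illegal
(1,2): no bracket -> illegal
(1,3): no bracket -> illegal
(2,1): no bracket -> illegal
(2,3): no bracket -> illegal
(2,4): no bracket -> illegal
(3,1): no bracket -> illegal
(3,2): flips 1 -> legal
(3,6): no bracket -> illegal
(4,2): no bracket -> illegal
(4,6): no bracket -> illegal
(5,2): flips 1 -> legal
(5,3): flips 1 -> legal
(5,4): flips 1 -> legal
(5,5): flips 1 -> legal
(5,6): flips 1 -> legal
W mobility = 6

Answer: B=5 W=6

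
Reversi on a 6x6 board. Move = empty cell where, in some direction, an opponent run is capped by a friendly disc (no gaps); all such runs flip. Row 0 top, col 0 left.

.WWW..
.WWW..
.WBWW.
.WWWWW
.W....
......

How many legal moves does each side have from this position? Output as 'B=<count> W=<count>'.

-- B to move --
(0,0): flips 1 -> legal
(0,4): flips 1 -> legal
(1,0): no bracket -> illegal
(1,4): no bracket -> illegal
(1,5): no bracket -> illegal
(2,0): flips 1 -> legal
(2,5): flips 2 -> legal
(3,0): no bracket -> illegal
(4,0): flips 1 -> legal
(4,2): flips 1 -> legal
(4,3): no bracket -> illegal
(4,4): flips 1 -> legal
(4,5): no bracket -> illegal
(5,0): no bracket -> illegal
(5,1): no bracket -> illegal
(5,2): no bracket -> illegal
B mobility = 7
-- W to move --
W mobility = 0

Answer: B=7 W=0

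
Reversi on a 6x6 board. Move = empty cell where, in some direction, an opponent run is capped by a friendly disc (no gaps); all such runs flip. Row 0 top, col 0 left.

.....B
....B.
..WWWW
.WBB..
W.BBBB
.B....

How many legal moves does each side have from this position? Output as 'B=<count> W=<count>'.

Answer: B=7 W=7

Derivation:
-- B to move --
(1,1): flips 1 -> legal
(1,2): flips 1 -> legal
(1,3): flips 1 -> legal
(1,5): flips 1 -> legal
(2,0): flips 1 -> legal
(2,1): no bracket -> illegal
(3,0): flips 1 -> legal
(3,4): flips 1 -> legal
(3,5): no bracket -> illegal
(4,1): no bracket -> illegal
(5,0): no bracket -> illegal
B mobility = 7
-- W to move --
(0,3): flips 1 -> legal
(0,4): flips 1 -> legal
(1,3): no bracket -> illegal
(1,5): no bracket -> illegal
(2,1): no bracket -> illegal
(3,4): flips 2 -> legal
(3,5): no bracket -> illegal
(4,1): flips 1 -> legal
(5,0): no bracket -> illegal
(5,2): flips 2 -> legal
(5,3): flips 3 -> legal
(5,4): no bracket -> illegal
(5,5): flips 2 -> legal
W mobility = 7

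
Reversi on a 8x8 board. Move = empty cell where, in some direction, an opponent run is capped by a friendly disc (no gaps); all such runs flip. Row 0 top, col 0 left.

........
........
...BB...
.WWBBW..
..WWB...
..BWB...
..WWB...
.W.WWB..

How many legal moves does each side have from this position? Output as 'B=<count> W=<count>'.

-- B to move --
(2,0): flips 3 -> legal
(2,1): flips 2 -> legal
(2,2): flips 2 -> legal
(2,5): no bracket -> illegal
(2,6): flips 1 -> legal
(3,0): flips 2 -> legal
(3,6): flips 1 -> legal
(4,0): no bracket -> illegal
(4,1): flips 3 -> legal
(4,5): no bracket -> illegal
(4,6): flips 1 -> legal
(5,1): flips 1 -> legal
(6,0): no bracket -> illegal
(6,1): flips 2 -> legal
(6,5): no bracket -> illegal
(7,0): no bracket -> illegal
(7,2): flips 4 -> legal
B mobility = 11
-- W to move --
(1,2): no bracket -> illegal
(1,3): flips 3 -> legal
(1,4): flips 6 -> legal
(1,5): flips 2 -> legal
(2,2): no bracket -> illegal
(2,5): flips 1 -> legal
(4,1): flips 1 -> legal
(4,5): flips 2 -> legal
(5,1): flips 1 -> legal
(5,5): flips 2 -> legal
(6,1): flips 1 -> legal
(6,5): flips 2 -> legal
(6,6): no bracket -> illegal
(7,6): flips 1 -> legal
W mobility = 11

Answer: B=11 W=11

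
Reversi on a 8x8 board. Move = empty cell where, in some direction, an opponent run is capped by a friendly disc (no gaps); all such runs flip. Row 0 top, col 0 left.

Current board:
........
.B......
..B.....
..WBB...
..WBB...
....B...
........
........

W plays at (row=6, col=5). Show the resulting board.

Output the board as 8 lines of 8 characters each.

Answer: ........
.B......
..B.....
..WBB...
..WWB...
....W...
.....W..
........

Derivation:
Place W at (6,5); scan 8 dirs for brackets.
Dir NW: opp run (5,4) (4,3) capped by W -> flip
Dir N: first cell '.' (not opp) -> no flip
Dir NE: first cell '.' (not opp) -> no flip
Dir W: first cell '.' (not opp) -> no flip
Dir E: first cell '.' (not opp) -> no flip
Dir SW: first cell '.' (not opp) -> no flip
Dir S: first cell '.' (not opp) -> no flip
Dir SE: first cell '.' (not opp) -> no flip
All flips: (4,3) (5,4)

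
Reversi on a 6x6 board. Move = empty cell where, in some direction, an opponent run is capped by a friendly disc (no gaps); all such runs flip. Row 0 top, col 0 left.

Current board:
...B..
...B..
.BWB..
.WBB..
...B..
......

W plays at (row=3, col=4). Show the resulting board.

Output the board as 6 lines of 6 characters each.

Answer: ...B..
...B..
.BWB..
.WWWW.
...B..
......

Derivation:
Place W at (3,4); scan 8 dirs for brackets.
Dir NW: opp run (2,3), next='.' -> no flip
Dir N: first cell '.' (not opp) -> no flip
Dir NE: first cell '.' (not opp) -> no flip
Dir W: opp run (3,3) (3,2) capped by W -> flip
Dir E: first cell '.' (not opp) -> no flip
Dir SW: opp run (4,3), next='.' -> no flip
Dir S: first cell '.' (not opp) -> no flip
Dir SE: first cell '.' (not opp) -> no flip
All flips: (3,2) (3,3)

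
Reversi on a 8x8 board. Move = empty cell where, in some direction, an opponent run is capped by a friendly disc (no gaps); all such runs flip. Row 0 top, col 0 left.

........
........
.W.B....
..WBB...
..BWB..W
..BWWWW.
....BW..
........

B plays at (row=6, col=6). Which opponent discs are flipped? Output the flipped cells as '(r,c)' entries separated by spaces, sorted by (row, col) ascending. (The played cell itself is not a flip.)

Dir NW: opp run (5,5) capped by B -> flip
Dir N: opp run (5,6), next='.' -> no flip
Dir NE: first cell '.' (not opp) -> no flip
Dir W: opp run (6,5) capped by B -> flip
Dir E: first cell '.' (not opp) -> no flip
Dir SW: first cell '.' (not opp) -> no flip
Dir S: first cell '.' (not opp) -> no flip
Dir SE: first cell '.' (not opp) -> no flip

Answer: (5,5) (6,5)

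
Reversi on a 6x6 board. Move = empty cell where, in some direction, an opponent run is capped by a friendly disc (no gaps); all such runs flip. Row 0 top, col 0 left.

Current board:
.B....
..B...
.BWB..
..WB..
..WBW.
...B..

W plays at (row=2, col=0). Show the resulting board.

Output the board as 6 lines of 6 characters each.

Answer: .B....
..B...
WWWB..
..WB..
..WBW.
...B..

Derivation:
Place W at (2,0); scan 8 dirs for brackets.
Dir NW: edge -> no flip
Dir N: first cell '.' (not opp) -> no flip
Dir NE: first cell '.' (not opp) -> no flip
Dir W: edge -> no flip
Dir E: opp run (2,1) capped by W -> flip
Dir SW: edge -> no flip
Dir S: first cell '.' (not opp) -> no flip
Dir SE: first cell '.' (not opp) -> no flip
All flips: (2,1)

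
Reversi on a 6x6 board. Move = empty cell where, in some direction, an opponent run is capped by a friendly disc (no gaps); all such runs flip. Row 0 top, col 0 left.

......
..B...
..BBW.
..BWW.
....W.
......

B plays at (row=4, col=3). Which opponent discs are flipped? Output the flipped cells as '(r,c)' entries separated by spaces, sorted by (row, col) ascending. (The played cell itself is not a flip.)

Answer: (3,3)

Derivation:
Dir NW: first cell 'B' (not opp) -> no flip
Dir N: opp run (3,3) capped by B -> flip
Dir NE: opp run (3,4), next='.' -> no flip
Dir W: first cell '.' (not opp) -> no flip
Dir E: opp run (4,4), next='.' -> no flip
Dir SW: first cell '.' (not opp) -> no flip
Dir S: first cell '.' (not opp) -> no flip
Dir SE: first cell '.' (not opp) -> no flip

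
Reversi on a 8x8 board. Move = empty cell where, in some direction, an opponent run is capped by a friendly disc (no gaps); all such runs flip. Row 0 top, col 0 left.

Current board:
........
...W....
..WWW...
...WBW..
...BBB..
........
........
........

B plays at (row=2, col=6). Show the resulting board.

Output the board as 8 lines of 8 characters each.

Answer: ........
...W....
..WWW.B.
...WBB..
...BBB..
........
........
........

Derivation:
Place B at (2,6); scan 8 dirs for brackets.
Dir NW: first cell '.' (not opp) -> no flip
Dir N: first cell '.' (not opp) -> no flip
Dir NE: first cell '.' (not opp) -> no flip
Dir W: first cell '.' (not opp) -> no flip
Dir E: first cell '.' (not opp) -> no flip
Dir SW: opp run (3,5) capped by B -> flip
Dir S: first cell '.' (not opp) -> no flip
Dir SE: first cell '.' (not opp) -> no flip
All flips: (3,5)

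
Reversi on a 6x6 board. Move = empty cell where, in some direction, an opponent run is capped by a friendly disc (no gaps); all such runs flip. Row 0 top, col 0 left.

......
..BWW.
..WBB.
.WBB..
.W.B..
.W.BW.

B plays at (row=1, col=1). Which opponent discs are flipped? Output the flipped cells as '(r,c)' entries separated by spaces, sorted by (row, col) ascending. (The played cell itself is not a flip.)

Answer: (2,2)

Derivation:
Dir NW: first cell '.' (not opp) -> no flip
Dir N: first cell '.' (not opp) -> no flip
Dir NE: first cell '.' (not opp) -> no flip
Dir W: first cell '.' (not opp) -> no flip
Dir E: first cell 'B' (not opp) -> no flip
Dir SW: first cell '.' (not opp) -> no flip
Dir S: first cell '.' (not opp) -> no flip
Dir SE: opp run (2,2) capped by B -> flip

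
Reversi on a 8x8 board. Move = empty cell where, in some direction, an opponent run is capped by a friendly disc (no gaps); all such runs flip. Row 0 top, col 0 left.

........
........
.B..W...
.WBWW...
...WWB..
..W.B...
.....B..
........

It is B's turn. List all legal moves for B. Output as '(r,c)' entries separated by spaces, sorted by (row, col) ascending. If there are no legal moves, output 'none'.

Answer: (1,4) (2,3) (3,0) (3,5) (4,1) (4,2)

Derivation:
(1,3): no bracket -> illegal
(1,4): flips 3 -> legal
(1,5): no bracket -> illegal
(2,0): no bracket -> illegal
(2,2): no bracket -> illegal
(2,3): flips 1 -> legal
(2,5): no bracket -> illegal
(3,0): flips 1 -> legal
(3,5): flips 2 -> legal
(4,0): no bracket -> illegal
(4,1): flips 1 -> legal
(4,2): flips 2 -> legal
(5,1): no bracket -> illegal
(5,3): no bracket -> illegal
(5,5): no bracket -> illegal
(6,1): no bracket -> illegal
(6,2): no bracket -> illegal
(6,3): no bracket -> illegal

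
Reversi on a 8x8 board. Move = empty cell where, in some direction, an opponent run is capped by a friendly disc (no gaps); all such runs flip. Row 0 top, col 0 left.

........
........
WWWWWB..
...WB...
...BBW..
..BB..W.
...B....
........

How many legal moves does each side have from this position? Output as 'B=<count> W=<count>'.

-- B to move --
(1,0): no bracket -> illegal
(1,1): flips 2 -> legal
(1,2): flips 1 -> legal
(1,3): flips 2 -> legal
(1,4): flips 1 -> legal
(1,5): no bracket -> illegal
(3,0): no bracket -> illegal
(3,1): no bracket -> illegal
(3,2): flips 1 -> legal
(3,5): no bracket -> illegal
(3,6): no bracket -> illegal
(4,2): no bracket -> illegal
(4,6): flips 1 -> legal
(4,7): no bracket -> illegal
(5,4): no bracket -> illegal
(5,5): no bracket -> illegal
(5,7): no bracket -> illegal
(6,5): no bracket -> illegal
(6,6): no bracket -> illegal
(6,7): flips 2 -> legal
B mobility = 7
-- W to move --
(1,4): no bracket -> illegal
(1,5): no bracket -> illegal
(1,6): no bracket -> illegal
(2,6): flips 1 -> legal
(3,2): no bracket -> illegal
(3,5): flips 1 -> legal
(3,6): no bracket -> illegal
(4,1): no bracket -> illegal
(4,2): flips 2 -> legal
(5,1): no bracket -> illegal
(5,4): flips 2 -> legal
(5,5): flips 1 -> legal
(6,1): no bracket -> illegal
(6,2): no bracket -> illegal
(6,4): no bracket -> illegal
(7,2): no bracket -> illegal
(7,3): flips 3 -> legal
(7,4): no bracket -> illegal
W mobility = 6

Answer: B=7 W=6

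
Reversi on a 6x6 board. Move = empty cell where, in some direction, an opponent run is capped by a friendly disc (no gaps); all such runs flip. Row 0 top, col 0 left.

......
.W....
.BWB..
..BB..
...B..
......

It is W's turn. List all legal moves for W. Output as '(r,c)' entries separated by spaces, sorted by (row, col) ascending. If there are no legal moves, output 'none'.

Answer: (2,0) (2,4) (3,1) (4,2) (4,4)

Derivation:
(1,0): no bracket -> illegal
(1,2): no bracket -> illegal
(1,3): no bracket -> illegal
(1,4): no bracket -> illegal
(2,0): flips 1 -> legal
(2,4): flips 1 -> legal
(3,0): no bracket -> illegal
(3,1): flips 1 -> legal
(3,4): no bracket -> illegal
(4,1): no bracket -> illegal
(4,2): flips 1 -> legal
(4,4): flips 1 -> legal
(5,2): no bracket -> illegal
(5,3): no bracket -> illegal
(5,4): no bracket -> illegal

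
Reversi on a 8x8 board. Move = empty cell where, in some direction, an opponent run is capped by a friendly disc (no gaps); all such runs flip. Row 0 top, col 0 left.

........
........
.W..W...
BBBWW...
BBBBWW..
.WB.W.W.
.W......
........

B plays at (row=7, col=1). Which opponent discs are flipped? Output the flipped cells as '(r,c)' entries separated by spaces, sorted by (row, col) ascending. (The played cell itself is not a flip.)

Dir NW: first cell '.' (not opp) -> no flip
Dir N: opp run (6,1) (5,1) capped by B -> flip
Dir NE: first cell '.' (not opp) -> no flip
Dir W: first cell '.' (not opp) -> no flip
Dir E: first cell '.' (not opp) -> no flip
Dir SW: edge -> no flip
Dir S: edge -> no flip
Dir SE: edge -> no flip

Answer: (5,1) (6,1)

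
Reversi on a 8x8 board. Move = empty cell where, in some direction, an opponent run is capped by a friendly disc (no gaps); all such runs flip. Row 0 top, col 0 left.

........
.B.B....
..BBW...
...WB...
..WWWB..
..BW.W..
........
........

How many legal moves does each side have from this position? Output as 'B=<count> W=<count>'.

-- B to move --
(1,4): flips 1 -> legal
(1,5): no bracket -> illegal
(2,5): flips 1 -> legal
(3,1): no bracket -> illegal
(3,2): flips 2 -> legal
(3,5): flips 1 -> legal
(4,1): flips 3 -> legal
(4,6): no bracket -> illegal
(5,1): no bracket -> illegal
(5,4): flips 2 -> legal
(5,6): no bracket -> illegal
(6,2): no bracket -> illegal
(6,3): flips 3 -> legal
(6,4): no bracket -> illegal
(6,5): flips 1 -> legal
(6,6): flips 3 -> legal
B mobility = 9
-- W to move --
(0,0): flips 2 -> legal
(0,1): no bracket -> illegal
(0,2): flips 1 -> legal
(0,3): flips 2 -> legal
(0,4): no bracket -> illegal
(1,0): no bracket -> illegal
(1,2): no bracket -> illegal
(1,4): no bracket -> illegal
(2,0): no bracket -> illegal
(2,1): flips 2 -> legal
(2,5): flips 1 -> legal
(3,1): no bracket -> illegal
(3,2): no bracket -> illegal
(3,5): flips 2 -> legal
(3,6): no bracket -> illegal
(4,1): no bracket -> illegal
(4,6): flips 1 -> legal
(5,1): flips 1 -> legal
(5,4): no bracket -> illegal
(5,6): no bracket -> illegal
(6,1): flips 1 -> legal
(6,2): flips 1 -> legal
(6,3): no bracket -> illegal
W mobility = 10

Answer: B=9 W=10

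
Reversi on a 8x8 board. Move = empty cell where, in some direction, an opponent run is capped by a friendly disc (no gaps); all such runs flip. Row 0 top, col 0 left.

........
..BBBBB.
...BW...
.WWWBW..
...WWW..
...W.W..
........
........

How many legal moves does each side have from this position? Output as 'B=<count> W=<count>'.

-- B to move --
(2,0): no bracket -> illegal
(2,1): no bracket -> illegal
(2,2): no bracket -> illegal
(2,5): flips 1 -> legal
(2,6): no bracket -> illegal
(3,0): flips 3 -> legal
(3,6): flips 1 -> legal
(4,0): no bracket -> illegal
(4,1): flips 1 -> legal
(4,2): flips 2 -> legal
(4,6): flips 2 -> legal
(5,2): flips 1 -> legal
(5,4): flips 1 -> legal
(5,6): flips 1 -> legal
(6,2): no bracket -> illegal
(6,3): flips 3 -> legal
(6,4): no bracket -> illegal
(6,5): no bracket -> illegal
(6,6): no bracket -> illegal
B mobility = 10
-- W to move --
(0,1): flips 3 -> legal
(0,2): flips 1 -> legal
(0,3): flips 2 -> legal
(0,4): flips 1 -> legal
(0,5): flips 2 -> legal
(0,6): flips 1 -> legal
(0,7): no bracket -> illegal
(1,1): no bracket -> illegal
(1,7): no bracket -> illegal
(2,1): no bracket -> illegal
(2,2): flips 1 -> legal
(2,5): flips 1 -> legal
(2,6): no bracket -> illegal
(2,7): no bracket -> illegal
W mobility = 8

Answer: B=10 W=8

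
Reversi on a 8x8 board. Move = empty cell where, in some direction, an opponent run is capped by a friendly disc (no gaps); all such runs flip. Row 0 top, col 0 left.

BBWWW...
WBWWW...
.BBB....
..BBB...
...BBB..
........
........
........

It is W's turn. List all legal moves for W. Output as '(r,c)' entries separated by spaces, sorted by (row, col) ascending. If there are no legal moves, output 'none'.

Answer: (2,0) (3,0) (3,1) (4,1) (4,2) (5,3) (5,4) (5,6)

Derivation:
(2,0): flips 1 -> legal
(2,4): no bracket -> illegal
(2,5): no bracket -> illegal
(3,0): flips 1 -> legal
(3,1): flips 1 -> legal
(3,5): no bracket -> illegal
(3,6): no bracket -> illegal
(4,1): flips 2 -> legal
(4,2): flips 2 -> legal
(4,6): no bracket -> illegal
(5,2): no bracket -> illegal
(5,3): flips 3 -> legal
(5,4): flips 3 -> legal
(5,5): no bracket -> illegal
(5,6): flips 3 -> legal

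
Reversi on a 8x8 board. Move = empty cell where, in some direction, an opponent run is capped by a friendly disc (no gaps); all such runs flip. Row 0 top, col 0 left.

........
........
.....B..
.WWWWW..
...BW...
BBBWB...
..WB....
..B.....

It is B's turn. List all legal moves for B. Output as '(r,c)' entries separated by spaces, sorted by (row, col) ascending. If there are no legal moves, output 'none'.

(2,0): no bracket -> illegal
(2,1): flips 1 -> legal
(2,2): no bracket -> illegal
(2,3): flips 1 -> legal
(2,4): flips 2 -> legal
(2,6): no bracket -> illegal
(3,0): no bracket -> illegal
(3,6): no bracket -> illegal
(4,0): no bracket -> illegal
(4,1): no bracket -> illegal
(4,2): no bracket -> illegal
(4,5): flips 2 -> legal
(4,6): no bracket -> illegal
(5,5): no bracket -> illegal
(6,1): flips 1 -> legal
(6,4): no bracket -> illegal
(7,1): no bracket -> illegal
(7,3): flips 1 -> legal

Answer: (2,1) (2,3) (2,4) (4,5) (6,1) (7,3)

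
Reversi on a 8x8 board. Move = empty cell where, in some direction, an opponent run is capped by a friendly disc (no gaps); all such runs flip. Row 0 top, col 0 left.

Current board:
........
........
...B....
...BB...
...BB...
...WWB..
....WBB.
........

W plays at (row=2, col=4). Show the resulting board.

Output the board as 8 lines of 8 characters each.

Place W at (2,4); scan 8 dirs for brackets.
Dir NW: first cell '.' (not opp) -> no flip
Dir N: first cell '.' (not opp) -> no flip
Dir NE: first cell '.' (not opp) -> no flip
Dir W: opp run (2,3), next='.' -> no flip
Dir E: first cell '.' (not opp) -> no flip
Dir SW: opp run (3,3), next='.' -> no flip
Dir S: opp run (3,4) (4,4) capped by W -> flip
Dir SE: first cell '.' (not opp) -> no flip
All flips: (3,4) (4,4)

Answer: ........
........
...BW...
...BW...
...BW...
...WWB..
....WBB.
........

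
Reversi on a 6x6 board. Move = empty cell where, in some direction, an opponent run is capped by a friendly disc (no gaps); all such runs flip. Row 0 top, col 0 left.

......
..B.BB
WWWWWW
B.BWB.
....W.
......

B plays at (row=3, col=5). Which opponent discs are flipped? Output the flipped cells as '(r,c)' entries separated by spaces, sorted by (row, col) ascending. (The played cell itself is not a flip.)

Answer: (2,5)

Derivation:
Dir NW: opp run (2,4), next='.' -> no flip
Dir N: opp run (2,5) capped by B -> flip
Dir NE: edge -> no flip
Dir W: first cell 'B' (not opp) -> no flip
Dir E: edge -> no flip
Dir SW: opp run (4,4), next='.' -> no flip
Dir S: first cell '.' (not opp) -> no flip
Dir SE: edge -> no flip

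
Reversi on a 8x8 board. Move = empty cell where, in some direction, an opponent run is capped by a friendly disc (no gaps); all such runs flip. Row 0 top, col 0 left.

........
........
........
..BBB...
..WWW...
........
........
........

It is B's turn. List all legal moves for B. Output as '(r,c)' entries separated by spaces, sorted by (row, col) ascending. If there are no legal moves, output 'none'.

(3,1): no bracket -> illegal
(3,5): no bracket -> illegal
(4,1): no bracket -> illegal
(4,5): no bracket -> illegal
(5,1): flips 1 -> legal
(5,2): flips 2 -> legal
(5,3): flips 1 -> legal
(5,4): flips 2 -> legal
(5,5): flips 1 -> legal

Answer: (5,1) (5,2) (5,3) (5,4) (5,5)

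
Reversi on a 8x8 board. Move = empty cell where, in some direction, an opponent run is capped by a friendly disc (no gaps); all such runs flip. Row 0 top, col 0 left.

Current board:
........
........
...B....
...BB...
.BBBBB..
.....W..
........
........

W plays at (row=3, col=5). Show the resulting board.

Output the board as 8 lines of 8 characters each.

Answer: ........
........
...B....
...BBW..
.BBBBW..
.....W..
........
........

Derivation:
Place W at (3,5); scan 8 dirs for brackets.
Dir NW: first cell '.' (not opp) -> no flip
Dir N: first cell '.' (not opp) -> no flip
Dir NE: first cell '.' (not opp) -> no flip
Dir W: opp run (3,4) (3,3), next='.' -> no flip
Dir E: first cell '.' (not opp) -> no flip
Dir SW: opp run (4,4), next='.' -> no flip
Dir S: opp run (4,5) capped by W -> flip
Dir SE: first cell '.' (not opp) -> no flip
All flips: (4,5)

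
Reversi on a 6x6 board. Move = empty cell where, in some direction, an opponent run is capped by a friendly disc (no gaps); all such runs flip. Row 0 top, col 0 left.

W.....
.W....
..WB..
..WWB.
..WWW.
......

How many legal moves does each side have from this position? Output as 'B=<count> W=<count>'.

-- B to move --
(0,1): no bracket -> illegal
(0,2): no bracket -> illegal
(1,0): no bracket -> illegal
(1,2): no bracket -> illegal
(1,3): no bracket -> illegal
(2,0): no bracket -> illegal
(2,1): flips 1 -> legal
(2,4): no bracket -> illegal
(3,1): flips 2 -> legal
(3,5): no bracket -> illegal
(4,1): flips 1 -> legal
(4,5): no bracket -> illegal
(5,1): no bracket -> illegal
(5,2): flips 1 -> legal
(5,3): flips 2 -> legal
(5,4): flips 1 -> legal
(5,5): no bracket -> illegal
B mobility = 6
-- W to move --
(1,2): no bracket -> illegal
(1,3): flips 1 -> legal
(1,4): flips 1 -> legal
(2,4): flips 2 -> legal
(2,5): flips 1 -> legal
(3,5): flips 1 -> legal
(4,5): no bracket -> illegal
W mobility = 5

Answer: B=6 W=5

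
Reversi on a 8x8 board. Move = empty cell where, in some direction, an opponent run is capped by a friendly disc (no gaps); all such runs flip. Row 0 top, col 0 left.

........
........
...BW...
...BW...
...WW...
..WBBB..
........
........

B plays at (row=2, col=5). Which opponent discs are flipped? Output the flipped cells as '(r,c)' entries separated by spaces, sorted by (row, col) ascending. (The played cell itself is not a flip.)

Answer: (2,4)

Derivation:
Dir NW: first cell '.' (not opp) -> no flip
Dir N: first cell '.' (not opp) -> no flip
Dir NE: first cell '.' (not opp) -> no flip
Dir W: opp run (2,4) capped by B -> flip
Dir E: first cell '.' (not opp) -> no flip
Dir SW: opp run (3,4) (4,3) (5,2), next='.' -> no flip
Dir S: first cell '.' (not opp) -> no flip
Dir SE: first cell '.' (not opp) -> no flip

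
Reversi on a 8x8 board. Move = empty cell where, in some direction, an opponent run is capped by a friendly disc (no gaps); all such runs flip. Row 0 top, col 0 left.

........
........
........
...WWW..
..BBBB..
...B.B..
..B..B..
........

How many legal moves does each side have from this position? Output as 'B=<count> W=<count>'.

Answer: B=5 W=8

Derivation:
-- B to move --
(2,2): flips 1 -> legal
(2,3): flips 2 -> legal
(2,4): flips 2 -> legal
(2,5): flips 2 -> legal
(2,6): flips 1 -> legal
(3,2): no bracket -> illegal
(3,6): no bracket -> illegal
(4,6): no bracket -> illegal
B mobility = 5
-- W to move --
(3,1): no bracket -> illegal
(3,2): no bracket -> illegal
(3,6): no bracket -> illegal
(4,1): no bracket -> illegal
(4,6): no bracket -> illegal
(5,1): flips 1 -> legal
(5,2): flips 1 -> legal
(5,4): flips 1 -> legal
(5,6): flips 1 -> legal
(6,1): no bracket -> illegal
(6,3): flips 2 -> legal
(6,4): no bracket -> illegal
(6,6): flips 2 -> legal
(7,1): flips 3 -> legal
(7,2): no bracket -> illegal
(7,3): no bracket -> illegal
(7,4): no bracket -> illegal
(7,5): flips 3 -> legal
(7,6): no bracket -> illegal
W mobility = 8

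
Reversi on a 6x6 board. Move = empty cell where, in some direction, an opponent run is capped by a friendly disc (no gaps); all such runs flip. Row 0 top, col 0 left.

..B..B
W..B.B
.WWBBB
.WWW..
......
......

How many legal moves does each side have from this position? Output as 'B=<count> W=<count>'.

-- B to move --
(0,0): no bracket -> illegal
(0,1): no bracket -> illegal
(1,1): no bracket -> illegal
(1,2): no bracket -> illegal
(2,0): flips 2 -> legal
(3,0): no bracket -> illegal
(3,4): no bracket -> illegal
(4,0): flips 2 -> legal
(4,1): flips 1 -> legal
(4,2): flips 1 -> legal
(4,3): flips 1 -> legal
(4,4): no bracket -> illegal
B mobility = 5
-- W to move --
(0,1): no bracket -> illegal
(0,3): flips 2 -> legal
(0,4): flips 1 -> legal
(1,1): no bracket -> illegal
(1,2): no bracket -> illegal
(1,4): flips 1 -> legal
(3,4): no bracket -> illegal
(3,5): no bracket -> illegal
W mobility = 3

Answer: B=5 W=3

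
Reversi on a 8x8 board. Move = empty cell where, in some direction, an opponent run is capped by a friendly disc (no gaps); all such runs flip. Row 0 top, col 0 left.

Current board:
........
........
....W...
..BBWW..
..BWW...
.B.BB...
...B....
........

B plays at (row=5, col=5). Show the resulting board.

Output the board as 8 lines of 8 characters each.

Place B at (5,5); scan 8 dirs for brackets.
Dir NW: opp run (4,4) capped by B -> flip
Dir N: first cell '.' (not opp) -> no flip
Dir NE: first cell '.' (not opp) -> no flip
Dir W: first cell 'B' (not opp) -> no flip
Dir E: first cell '.' (not opp) -> no flip
Dir SW: first cell '.' (not opp) -> no flip
Dir S: first cell '.' (not opp) -> no flip
Dir SE: first cell '.' (not opp) -> no flip
All flips: (4,4)

Answer: ........
........
....W...
..BBWW..
..BWB...
.B.BBB..
...B....
........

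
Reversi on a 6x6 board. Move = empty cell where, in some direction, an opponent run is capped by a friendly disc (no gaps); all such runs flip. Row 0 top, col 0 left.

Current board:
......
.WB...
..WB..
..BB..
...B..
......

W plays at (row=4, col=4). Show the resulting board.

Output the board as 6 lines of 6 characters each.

Place W at (4,4); scan 8 dirs for brackets.
Dir NW: opp run (3,3) capped by W -> flip
Dir N: first cell '.' (not opp) -> no flip
Dir NE: first cell '.' (not opp) -> no flip
Dir W: opp run (4,3), next='.' -> no flip
Dir E: first cell '.' (not opp) -> no flip
Dir SW: first cell '.' (not opp) -> no flip
Dir S: first cell '.' (not opp) -> no flip
Dir SE: first cell '.' (not opp) -> no flip
All flips: (3,3)

Answer: ......
.WB...
..WB..
..BW..
...BW.
......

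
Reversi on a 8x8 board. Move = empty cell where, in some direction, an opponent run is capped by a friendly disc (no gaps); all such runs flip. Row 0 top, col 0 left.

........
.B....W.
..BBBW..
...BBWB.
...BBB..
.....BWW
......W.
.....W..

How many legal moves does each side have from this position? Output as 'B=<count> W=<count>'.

-- B to move --
(0,5): no bracket -> illegal
(0,6): no bracket -> illegal
(0,7): flips 2 -> legal
(1,4): flips 1 -> legal
(1,5): flips 2 -> legal
(1,7): no bracket -> illegal
(2,6): flips 2 -> legal
(2,7): no bracket -> illegal
(4,6): flips 1 -> legal
(4,7): no bracket -> illegal
(6,4): no bracket -> illegal
(6,5): no bracket -> illegal
(6,7): flips 1 -> legal
(7,4): no bracket -> illegal
(7,6): no bracket -> illegal
(7,7): flips 1 -> legal
B mobility = 7
-- W to move --
(0,0): flips 5 -> legal
(0,1): no bracket -> illegal
(0,2): no bracket -> illegal
(1,0): no bracket -> illegal
(1,2): flips 3 -> legal
(1,3): flips 1 -> legal
(1,4): no bracket -> illegal
(1,5): no bracket -> illegal
(2,0): no bracket -> illegal
(2,1): flips 3 -> legal
(2,6): no bracket -> illegal
(2,7): no bracket -> illegal
(3,1): no bracket -> illegal
(3,2): flips 2 -> legal
(3,7): flips 1 -> legal
(4,2): no bracket -> illegal
(4,6): no bracket -> illegal
(4,7): flips 1 -> legal
(5,2): flips 2 -> legal
(5,3): flips 1 -> legal
(5,4): flips 1 -> legal
(6,4): no bracket -> illegal
(6,5): flips 2 -> legal
W mobility = 11

Answer: B=7 W=11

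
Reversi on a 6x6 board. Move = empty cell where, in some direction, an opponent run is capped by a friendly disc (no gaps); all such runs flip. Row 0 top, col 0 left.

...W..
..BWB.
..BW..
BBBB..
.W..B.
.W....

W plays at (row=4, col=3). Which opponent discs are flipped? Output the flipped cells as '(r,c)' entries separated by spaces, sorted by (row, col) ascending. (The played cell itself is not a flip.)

Answer: (3,3)

Derivation:
Dir NW: opp run (3,2), next='.' -> no flip
Dir N: opp run (3,3) capped by W -> flip
Dir NE: first cell '.' (not opp) -> no flip
Dir W: first cell '.' (not opp) -> no flip
Dir E: opp run (4,4), next='.' -> no flip
Dir SW: first cell '.' (not opp) -> no flip
Dir S: first cell '.' (not opp) -> no flip
Dir SE: first cell '.' (not opp) -> no flip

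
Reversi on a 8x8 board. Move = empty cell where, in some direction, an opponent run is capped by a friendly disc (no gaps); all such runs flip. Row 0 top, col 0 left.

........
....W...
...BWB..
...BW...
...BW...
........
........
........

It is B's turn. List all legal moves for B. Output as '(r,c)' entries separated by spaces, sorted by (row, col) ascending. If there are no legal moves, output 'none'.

Answer: (0,3) (0,5) (1,5) (3,5) (4,5) (5,5)

Derivation:
(0,3): flips 1 -> legal
(0,4): no bracket -> illegal
(0,5): flips 1 -> legal
(1,3): no bracket -> illegal
(1,5): flips 1 -> legal
(3,5): flips 1 -> legal
(4,5): flips 2 -> legal
(5,3): no bracket -> illegal
(5,4): no bracket -> illegal
(5,5): flips 1 -> legal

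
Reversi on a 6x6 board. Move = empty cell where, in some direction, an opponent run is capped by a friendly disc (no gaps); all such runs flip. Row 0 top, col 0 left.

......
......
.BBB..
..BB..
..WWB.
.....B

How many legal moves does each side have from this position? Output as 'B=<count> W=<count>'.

Answer: B=5 W=5

Derivation:
-- B to move --
(3,1): no bracket -> illegal
(3,4): no bracket -> illegal
(4,1): flips 2 -> legal
(5,1): flips 1 -> legal
(5,2): flips 1 -> legal
(5,3): flips 1 -> legal
(5,4): flips 1 -> legal
B mobility = 5
-- W to move --
(1,0): flips 2 -> legal
(1,1): no bracket -> illegal
(1,2): flips 2 -> legal
(1,3): flips 2 -> legal
(1,4): no bracket -> illegal
(2,0): no bracket -> illegal
(2,4): flips 1 -> legal
(3,0): no bracket -> illegal
(3,1): no bracket -> illegal
(3,4): no bracket -> illegal
(3,5): no bracket -> illegal
(4,1): no bracket -> illegal
(4,5): flips 1 -> legal
(5,3): no bracket -> illegal
(5,4): no bracket -> illegal
W mobility = 5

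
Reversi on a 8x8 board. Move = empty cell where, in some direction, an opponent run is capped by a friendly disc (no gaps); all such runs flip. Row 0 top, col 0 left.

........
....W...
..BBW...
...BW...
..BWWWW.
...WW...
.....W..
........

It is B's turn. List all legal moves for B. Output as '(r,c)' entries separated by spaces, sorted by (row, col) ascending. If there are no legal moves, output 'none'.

(0,3): no bracket -> illegal
(0,4): no bracket -> illegal
(0,5): flips 1 -> legal
(1,3): no bracket -> illegal
(1,5): flips 1 -> legal
(2,5): flips 1 -> legal
(3,2): no bracket -> illegal
(3,5): flips 1 -> legal
(3,6): no bracket -> illegal
(3,7): no bracket -> illegal
(4,7): flips 4 -> legal
(5,2): no bracket -> illegal
(5,5): flips 1 -> legal
(5,6): flips 2 -> legal
(5,7): no bracket -> illegal
(6,2): no bracket -> illegal
(6,3): flips 2 -> legal
(6,4): flips 1 -> legal
(6,6): no bracket -> illegal
(7,4): no bracket -> illegal
(7,5): no bracket -> illegal
(7,6): no bracket -> illegal

Answer: (0,5) (1,5) (2,5) (3,5) (4,7) (5,5) (5,6) (6,3) (6,4)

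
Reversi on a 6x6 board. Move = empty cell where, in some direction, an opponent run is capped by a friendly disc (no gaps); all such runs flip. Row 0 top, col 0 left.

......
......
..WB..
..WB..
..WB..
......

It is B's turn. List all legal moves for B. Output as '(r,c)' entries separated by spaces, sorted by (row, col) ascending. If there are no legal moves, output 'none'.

Answer: (1,1) (2,1) (3,1) (4,1) (5,1)

Derivation:
(1,1): flips 1 -> legal
(1,2): no bracket -> illegal
(1,3): no bracket -> illegal
(2,1): flips 2 -> legal
(3,1): flips 1 -> legal
(4,1): flips 2 -> legal
(5,1): flips 1 -> legal
(5,2): no bracket -> illegal
(5,3): no bracket -> illegal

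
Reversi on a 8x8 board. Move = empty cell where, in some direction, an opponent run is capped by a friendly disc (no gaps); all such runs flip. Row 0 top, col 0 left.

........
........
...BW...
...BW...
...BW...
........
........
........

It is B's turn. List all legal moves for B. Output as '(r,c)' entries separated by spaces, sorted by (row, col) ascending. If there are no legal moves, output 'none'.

(1,3): no bracket -> illegal
(1,4): no bracket -> illegal
(1,5): flips 1 -> legal
(2,5): flips 2 -> legal
(3,5): flips 1 -> legal
(4,5): flips 2 -> legal
(5,3): no bracket -> illegal
(5,4): no bracket -> illegal
(5,5): flips 1 -> legal

Answer: (1,5) (2,5) (3,5) (4,5) (5,5)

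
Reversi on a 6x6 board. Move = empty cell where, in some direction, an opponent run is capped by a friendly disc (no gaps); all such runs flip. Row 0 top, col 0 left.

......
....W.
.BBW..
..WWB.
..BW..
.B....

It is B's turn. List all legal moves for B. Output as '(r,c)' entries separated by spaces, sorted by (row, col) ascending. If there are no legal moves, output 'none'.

(0,3): no bracket -> illegal
(0,4): no bracket -> illegal
(0,5): no bracket -> illegal
(1,2): flips 1 -> legal
(1,3): no bracket -> illegal
(1,5): no bracket -> illegal
(2,4): flips 2 -> legal
(2,5): no bracket -> illegal
(3,1): flips 2 -> legal
(4,1): no bracket -> illegal
(4,4): flips 2 -> legal
(5,2): flips 1 -> legal
(5,3): no bracket -> illegal
(5,4): flips 2 -> legal

Answer: (1,2) (2,4) (3,1) (4,4) (5,2) (5,4)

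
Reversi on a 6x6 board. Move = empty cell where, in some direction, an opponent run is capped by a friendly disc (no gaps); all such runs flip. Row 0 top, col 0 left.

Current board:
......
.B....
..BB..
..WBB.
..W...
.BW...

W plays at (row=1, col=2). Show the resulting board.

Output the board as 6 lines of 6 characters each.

Answer: ......
.BW...
..WB..
..WBB.
..W...
.BW...

Derivation:
Place W at (1,2); scan 8 dirs for brackets.
Dir NW: first cell '.' (not opp) -> no flip
Dir N: first cell '.' (not opp) -> no flip
Dir NE: first cell '.' (not opp) -> no flip
Dir W: opp run (1,1), next='.' -> no flip
Dir E: first cell '.' (not opp) -> no flip
Dir SW: first cell '.' (not opp) -> no flip
Dir S: opp run (2,2) capped by W -> flip
Dir SE: opp run (2,3) (3,4), next='.' -> no flip
All flips: (2,2)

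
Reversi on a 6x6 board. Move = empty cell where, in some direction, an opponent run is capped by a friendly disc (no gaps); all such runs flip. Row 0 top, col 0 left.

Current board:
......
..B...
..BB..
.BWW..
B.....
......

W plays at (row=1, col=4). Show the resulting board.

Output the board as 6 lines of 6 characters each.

Answer: ......
..B.W.
..BW..
.BWW..
B.....
......

Derivation:
Place W at (1,4); scan 8 dirs for brackets.
Dir NW: first cell '.' (not opp) -> no flip
Dir N: first cell '.' (not opp) -> no flip
Dir NE: first cell '.' (not opp) -> no flip
Dir W: first cell '.' (not opp) -> no flip
Dir E: first cell '.' (not opp) -> no flip
Dir SW: opp run (2,3) capped by W -> flip
Dir S: first cell '.' (not opp) -> no flip
Dir SE: first cell '.' (not opp) -> no flip
All flips: (2,3)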